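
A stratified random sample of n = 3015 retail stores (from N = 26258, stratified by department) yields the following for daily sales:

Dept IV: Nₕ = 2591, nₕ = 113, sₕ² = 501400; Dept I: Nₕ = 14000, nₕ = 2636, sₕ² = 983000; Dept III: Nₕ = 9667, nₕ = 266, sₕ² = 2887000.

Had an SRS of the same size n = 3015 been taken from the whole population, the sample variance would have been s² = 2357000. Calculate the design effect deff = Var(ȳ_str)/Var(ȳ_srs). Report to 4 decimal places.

2.2514

Var(ȳ_str) = Σ Wₕ²(1−fₕ)sₕ²/nₕ with Wₕ = Nₕ/26258:
  Dept IV: (2591/26258)²·(1−113/2591)·501400/113 = 41.319144
  Dept I: (14000/26258)²·(1−2636/14000)·983000/2636 = 86.048655
  Dept III: (9667/26258)²·(1−266/9667)·2887000/266 = 1430.5651
  → Var(ȳ_str) = 1557.9329.
Var(ȳ_srs) = (1 − 3015/26258)·2357000/3015 = 691.99476.
deff = 1557.9329 / 691.99476 = 2.2514.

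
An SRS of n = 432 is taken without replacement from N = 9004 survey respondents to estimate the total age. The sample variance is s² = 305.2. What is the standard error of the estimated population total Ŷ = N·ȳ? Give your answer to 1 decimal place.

7384.3

Var(Ŷ) = N²·Var(ȳ) = N²·(1 − n/N)·s²/n.
f = 432/9004 = 0.04797868; Var(ȳ) = 0.95202132·305.2/432 = 0.67258544.
Var(Ŷ) = 9004² · 0.67258544 = 5.4527858 × 10^7.
SE(Ŷ) = √(5.4527858 × 10^7) = 7384.3.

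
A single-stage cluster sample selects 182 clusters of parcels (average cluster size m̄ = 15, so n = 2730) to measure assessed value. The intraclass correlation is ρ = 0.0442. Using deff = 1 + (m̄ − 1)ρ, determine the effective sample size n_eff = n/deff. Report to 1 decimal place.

deff = 1 + (15 − 1)·0.0442 = 1 + 0.6188 = 1.6188.
n_eff = 2730 / 1.6188 = 1686.4.

1686.4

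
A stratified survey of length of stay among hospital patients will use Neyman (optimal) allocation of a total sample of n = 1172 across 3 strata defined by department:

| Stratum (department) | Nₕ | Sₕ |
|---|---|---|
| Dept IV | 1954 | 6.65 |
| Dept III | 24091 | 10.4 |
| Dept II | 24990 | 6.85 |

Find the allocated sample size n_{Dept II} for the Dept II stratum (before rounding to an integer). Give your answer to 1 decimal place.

461.5

Neyman allocation: nₕ = n·NₕSₕ / Σⱼ NⱼSⱼ.
Σ NⱼSⱼ = 1954·6.65 + 24091·10.4 + 24990·6.85 = 434722.
n_{Dept II} = 1172·24990·6.85 / 434722 = 461.5.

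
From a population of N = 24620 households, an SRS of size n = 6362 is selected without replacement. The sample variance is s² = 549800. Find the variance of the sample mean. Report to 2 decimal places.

Under SRS without replacement, Var(ȳ) = (1 − f)·s²/n with f = n/N = 6362/24620 = 0.25840780.
Var(ȳ) = (1 − 0.25840780)·549800/6362 = 0.74159220·86.419365 = 64.087927.

64.09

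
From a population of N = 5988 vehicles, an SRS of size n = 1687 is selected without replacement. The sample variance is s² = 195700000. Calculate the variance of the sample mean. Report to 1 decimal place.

83322.7

Under SRS without replacement, Var(ȳ) = (1 − f)·s²/n with f = n/N = 1687/5988 = 0.28173013.
Var(ȳ) = (1 − 0.28173013)·195700000/1687 = 0.71826987·116004.74 = 83322.711.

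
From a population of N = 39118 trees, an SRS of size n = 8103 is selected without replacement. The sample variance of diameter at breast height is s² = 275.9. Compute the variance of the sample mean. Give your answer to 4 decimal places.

0.0270

Under SRS without replacement, Var(ȳ) = (1 − f)·s²/n with f = n/N = 8103/39118 = 0.20714249.
Var(ȳ) = (1 − 0.20714249)·275.9/8103 = 0.79285751·0.034049118 = 0.026996099.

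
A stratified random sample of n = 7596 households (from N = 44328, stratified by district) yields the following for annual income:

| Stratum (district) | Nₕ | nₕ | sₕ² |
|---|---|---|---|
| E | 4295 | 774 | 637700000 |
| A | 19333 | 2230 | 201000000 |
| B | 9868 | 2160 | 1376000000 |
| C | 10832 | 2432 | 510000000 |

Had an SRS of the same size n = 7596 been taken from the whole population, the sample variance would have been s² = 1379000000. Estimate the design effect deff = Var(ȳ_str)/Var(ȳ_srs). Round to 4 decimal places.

0.3714

Var(ȳ_str) = Σ Wₕ²(1−fₕ)sₕ²/nₕ with Wₕ = Nₕ/44328:
  E: (4295/44328)²·(1−774/4295)·637700000/774 = 6340.8631
  A: (19333/44328)²·(1−2230/19333)·201000000/2230 = 15167.237
  B: (9868/44328)²·(1−2160/9868)·1376000000/2160 = 24659.215
  C: (10832/44328)²·(1−2432/10832)·510000000/2432 = 9710.4257
  → Var(ȳ_str) = 55877.741.
Var(ȳ_srs) = (1 − 7596/44328)·1379000000/7596 = 150433.91.
deff = 55877.741 / 150433.91 = 0.3714.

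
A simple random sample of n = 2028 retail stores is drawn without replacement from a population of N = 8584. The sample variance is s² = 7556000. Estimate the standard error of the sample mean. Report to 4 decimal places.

Under SRS without replacement, Var(ȳ) = (1 − f)·s²/n with f = n/N = 2028/8584 = 0.23625349.
Var(ȳ) = (1 − 0.23625349)·7556000/2028 = 0.76374651·3725.8383 = 2845.596.
SE(ȳ) = √(2845.596) = 53.3441.

53.3441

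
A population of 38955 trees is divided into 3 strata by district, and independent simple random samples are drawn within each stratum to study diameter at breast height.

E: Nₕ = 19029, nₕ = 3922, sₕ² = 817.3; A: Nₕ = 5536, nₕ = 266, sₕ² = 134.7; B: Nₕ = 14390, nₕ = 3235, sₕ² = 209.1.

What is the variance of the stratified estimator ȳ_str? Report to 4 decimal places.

0.0560

Var(ȳ_str) = Σₕ Wₕ²(1 − fₕ)sₕ²/nₕ with Wₕ = Nₕ/N, N = 38955.
E: Wₕ = 0.48848672; term = 0.48848672²·(1 − 0.20610647)·817.3/3922 = 0.039476777.
A: Wₕ = 0.14211269; term = 0.14211269²·(1 − 0.04804913)·134.7/266 = 0.0097356788.
B: Wₕ = 0.36940059; term = 0.36940059²·(1 − 0.22480890)·209.1/3235 = 0.0068372853.
Sum = 0.056049741.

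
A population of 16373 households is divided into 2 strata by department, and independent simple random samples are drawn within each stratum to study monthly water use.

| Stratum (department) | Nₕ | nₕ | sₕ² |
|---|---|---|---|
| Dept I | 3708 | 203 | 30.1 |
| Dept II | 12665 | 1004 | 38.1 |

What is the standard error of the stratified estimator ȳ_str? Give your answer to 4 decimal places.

0.1676

Var(ȳ_str) = Σₕ Wₕ²(1 − fₕ)sₕ²/nₕ with Wₕ = Nₕ/N, N = 16373.
Dept I: Wₕ = 0.22647041; term = 0.22647041²·(1 − 0.05474649)·30.1/203 = 0.0071885564.
Dept II: Wₕ = 0.77352959; term = 0.77352959²·(1 − 0.07927359)·38.1/1004 = 0.02090623.
Sum = 0.028094786.
SE = √(0.028094786) = 0.1676.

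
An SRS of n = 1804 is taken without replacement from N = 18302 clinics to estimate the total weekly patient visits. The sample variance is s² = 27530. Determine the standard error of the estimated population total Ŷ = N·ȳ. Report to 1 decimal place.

67881.2

Var(Ŷ) = N²·Var(ȳ) = N²·(1 − n/N)·s²/n.
f = 1804/18302 = 0.09856846; Var(ȳ) = 0.90143154·27530/1804 = 13.756325.
Var(Ŷ) = 18302² · 13.756325 = 4.6078627 × 10^9.
SE(Ŷ) = √(4.6078627 × 10^9) = 67881.2.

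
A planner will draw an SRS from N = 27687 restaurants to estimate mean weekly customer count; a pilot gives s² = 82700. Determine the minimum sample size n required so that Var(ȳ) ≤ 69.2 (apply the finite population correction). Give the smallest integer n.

Without fpc, n₀ = s²/D = 82700/69.2 = 1195.0867.
With fpc, (1 − n/N)·s²/n ≤ D requires n ≥ n₀/(1 + n₀/N) = 1195.0867/(1 + 1195.0867/27687) = 1145.6362.
Rounding up, n = 1146.

1146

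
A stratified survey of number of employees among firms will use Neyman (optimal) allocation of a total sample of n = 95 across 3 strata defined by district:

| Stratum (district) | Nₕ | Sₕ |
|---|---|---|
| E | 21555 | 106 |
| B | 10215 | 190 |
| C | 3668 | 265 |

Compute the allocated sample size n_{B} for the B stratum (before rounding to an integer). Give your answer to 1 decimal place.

Neyman allocation: nₕ = n·NₕSₕ / Σⱼ NⱼSⱼ.
Σ NⱼSⱼ = 21555·106 + 10215·190 + 3668·265 = 5.1977 × 10^6.
n_{B} = 95·10215·190 / (5.1977 × 10^6) = 35.5.

35.5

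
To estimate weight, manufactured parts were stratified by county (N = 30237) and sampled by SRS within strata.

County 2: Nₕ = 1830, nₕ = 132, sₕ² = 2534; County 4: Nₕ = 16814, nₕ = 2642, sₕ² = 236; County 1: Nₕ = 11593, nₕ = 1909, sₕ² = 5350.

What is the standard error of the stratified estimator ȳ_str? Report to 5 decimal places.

0.65776

Var(ȳ_str) = Σₕ Wₕ²(1 − fₕ)sₕ²/nₕ with Wₕ = Nₕ/N, N = 30237.
County 2: Wₕ = 0.06052188; term = 0.06052188²·(1 − 0.07213115)·2534/132 = 0.065244522.
County 4: Wₕ = 0.55607368; term = 0.55607368²·(1 − 0.15713096)·236/2642 = 0.023281126.
County 1: Wₕ = 0.38340444; term = 0.38340444²·(1 − 0.16466833)·5350/1909 = 0.34412884.
Sum = 0.43265449.
SE = √(0.43265449) = 0.65776.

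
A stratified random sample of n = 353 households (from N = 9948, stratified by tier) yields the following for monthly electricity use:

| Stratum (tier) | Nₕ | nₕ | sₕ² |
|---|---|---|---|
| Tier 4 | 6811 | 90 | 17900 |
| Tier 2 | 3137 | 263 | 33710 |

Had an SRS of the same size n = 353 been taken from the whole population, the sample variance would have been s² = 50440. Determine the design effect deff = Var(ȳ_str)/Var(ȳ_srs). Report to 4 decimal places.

Var(ȳ_str) = Σ Wₕ²(1−fₕ)sₕ²/nₕ with Wₕ = Nₕ/9948:
  Tier 4: (6811/9948)²·(1−90/6811)·17900/90 = 91.999135
  Tier 2: (3137/9948)²·(1−263/3137)·33710/263 = 11.677039
  → Var(ȳ_str) = 103.67617.
Var(ȳ_srs) = (1 − 353/9948)·50440/353 = 137.81915.
deff = 103.67617 / 137.81915 = 0.7523.

0.7523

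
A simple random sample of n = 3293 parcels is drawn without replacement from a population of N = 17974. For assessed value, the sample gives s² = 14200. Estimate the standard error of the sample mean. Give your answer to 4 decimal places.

1.8767

Under SRS without replacement, Var(ȳ) = (1 − f)·s²/n with f = n/N = 3293/17974 = 0.18320908.
Var(ȳ) = (1 − 0.18320908)·14200/3293 = 0.81679092·4.3121773 = 3.5221473.
SE(ȳ) = √(3.5221473) = 1.8767.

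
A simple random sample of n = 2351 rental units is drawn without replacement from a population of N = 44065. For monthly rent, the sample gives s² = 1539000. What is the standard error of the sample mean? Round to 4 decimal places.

Under SRS without replacement, Var(ȳ) = (1 − f)·s²/n with f = n/N = 2351/44065 = 0.05335300.
Var(ȳ) = (1 − 0.05335300)·1539000/2351 = 0.94664700·654.61506 = 619.68938.
SE(ȳ) = √(619.68938) = 24.8936.

24.8936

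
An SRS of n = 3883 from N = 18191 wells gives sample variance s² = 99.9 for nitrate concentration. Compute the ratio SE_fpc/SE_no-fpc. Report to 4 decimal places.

f = n/N = 3883/18191 = 0.21345720.
SE_no-fpc = √(s²/n) = 0.16039804; SE_fpc = √((1−f)s²/n) = 0.1422526.
Ratio = √(1−f) = 0.88687248.

0.8869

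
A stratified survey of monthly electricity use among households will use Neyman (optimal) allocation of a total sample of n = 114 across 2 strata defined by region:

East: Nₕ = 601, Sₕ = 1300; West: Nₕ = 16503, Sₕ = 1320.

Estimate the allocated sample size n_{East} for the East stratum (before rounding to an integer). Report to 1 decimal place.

3.9

Neyman allocation: nₕ = n·NₕSₕ / Σⱼ NⱼSⱼ.
Σ NⱼSⱼ = 601·1300 + 16503·1320 = 2.256526 × 10^7.
n_{East} = 114·601·1300 / (2.256526 × 10^7) = 3.9.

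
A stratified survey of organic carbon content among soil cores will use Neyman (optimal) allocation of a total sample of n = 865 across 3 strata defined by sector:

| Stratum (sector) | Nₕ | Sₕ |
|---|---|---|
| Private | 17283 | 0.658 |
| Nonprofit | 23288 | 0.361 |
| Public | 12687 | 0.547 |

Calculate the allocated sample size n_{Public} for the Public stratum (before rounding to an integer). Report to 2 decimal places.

224.67

Neyman allocation: nₕ = n·NₕSₕ / Σⱼ NⱼSⱼ.
Σ NⱼSⱼ = 17283·0.658 + 23288·0.361 + 12687·0.547 = 26718.971.
n_{Public} = 865·12687·0.547 / 26718.971 = 224.67.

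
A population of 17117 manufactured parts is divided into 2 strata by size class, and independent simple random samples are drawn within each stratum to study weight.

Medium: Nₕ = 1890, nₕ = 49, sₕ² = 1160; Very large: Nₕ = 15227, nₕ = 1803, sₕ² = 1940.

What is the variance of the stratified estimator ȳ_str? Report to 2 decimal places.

1.03

Var(ȳ_str) = Σₕ Wₕ²(1 − fₕ)sₕ²/nₕ with Wₕ = Nₕ/N, N = 17117.
Medium: Wₕ = 0.11041654; term = 0.11041654²·(1 − 0.02592593)·1160/49 = 0.28113972.
Very large: Wₕ = 0.88958346; term = 0.88958346²·(1 − 0.11840809)·1940/1803 = 0.75066643.
Sum = 1.0318062.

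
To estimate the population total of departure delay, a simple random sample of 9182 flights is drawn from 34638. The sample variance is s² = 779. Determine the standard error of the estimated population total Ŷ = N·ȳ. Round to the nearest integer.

8649

Var(Ŷ) = N²·Var(ȳ) = N²·(1 − n/N)·s²/n.
f = 9182/34638 = 0.26508459; Var(ȳ) = 0.73491541·779/9182 = 0.062350153.
Var(Ŷ) = 34638² · 0.062350153 = 7.4807155 × 10^7.
SE(Ŷ) = √(7.4807155 × 10^7) = 8649.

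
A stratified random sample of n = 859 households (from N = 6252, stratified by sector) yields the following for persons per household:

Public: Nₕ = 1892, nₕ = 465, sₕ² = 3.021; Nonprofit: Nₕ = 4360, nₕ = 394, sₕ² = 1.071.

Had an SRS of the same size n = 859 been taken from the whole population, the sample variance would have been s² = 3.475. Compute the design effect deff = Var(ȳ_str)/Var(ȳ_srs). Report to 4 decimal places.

0.4732

Var(ȳ_str) = Σ Wₕ²(1−fₕ)sₕ²/nₕ with Wₕ = Nₕ/6252:
  Public: (1892/6252)²·(1−465/1892)·3.021/465 = 4.4875049 × 10^-4
  Nonprofit: (4360/6252)²·(1−394/4360)·1.071/394 = 0.0012025261
  → Var(ȳ_str) = 0.0016512766.
Var(ȳ_srs) = (1 − 859/6252)·3.475/859 = 0.0034895795.
deff = 0.0016512766 / 0.0034895795 = 0.4732.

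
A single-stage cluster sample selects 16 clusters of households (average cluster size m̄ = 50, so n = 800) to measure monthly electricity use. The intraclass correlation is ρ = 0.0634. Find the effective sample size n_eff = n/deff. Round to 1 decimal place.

194.8

deff = 1 + (50 − 1)·0.0634 = 1 + 3.1066 = 4.1066.
n_eff = 800 / 4.1066 = 194.8.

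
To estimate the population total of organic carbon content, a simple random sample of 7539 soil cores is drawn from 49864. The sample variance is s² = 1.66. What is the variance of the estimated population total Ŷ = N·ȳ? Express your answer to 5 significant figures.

464710

Var(Ŷ) = N²·Var(ȳ) = N²·(1 − n/N)·s²/n.
f = 7539/49864 = 0.15119124; Var(ȳ) = 0.84880876·1.66/7539 = 1.868978 × 10^-4.
Var(Ŷ) = 49864² · (1.868978 × 10^-4) = 464706.15.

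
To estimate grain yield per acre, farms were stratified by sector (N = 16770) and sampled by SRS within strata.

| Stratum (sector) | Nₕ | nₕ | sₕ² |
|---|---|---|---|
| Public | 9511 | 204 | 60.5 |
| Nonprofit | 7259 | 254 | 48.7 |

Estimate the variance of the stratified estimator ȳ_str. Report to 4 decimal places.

0.1280

Var(ȳ_str) = Σₕ Wₕ²(1 − fₕ)sₕ²/nₕ with Wₕ = Nₕ/N, N = 16770.
Public: Wₕ = 0.56714371; term = 0.56714371²·(1 − 0.02144885)·60.5/204 = 0.093345842.
Nonprofit: Wₕ = 0.43285629; term = 0.43285629²·(1 − 0.03499105)·48.7/254 = 0.034666824.
Sum = 0.12801267.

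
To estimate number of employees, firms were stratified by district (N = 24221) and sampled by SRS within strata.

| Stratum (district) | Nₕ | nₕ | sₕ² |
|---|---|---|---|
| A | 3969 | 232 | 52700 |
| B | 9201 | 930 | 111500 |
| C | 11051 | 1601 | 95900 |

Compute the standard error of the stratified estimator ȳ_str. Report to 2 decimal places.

Var(ȳ_str) = Σₕ Wₕ²(1 − fₕ)sₕ²/nₕ with Wₕ = Nₕ/N, N = 24221.
A: Wₕ = 0.16386607; term = 0.16386607²·(1 − 0.05845301)·52700/232 = 5.7430512.
B: Wₕ = 0.37987697; term = 0.37987697²·(1 − 0.10107597)·111500/930 = 15.552522.
C: Wₕ = 0.45625697; term = 0.45625697²·(1 − 0.14487377)·95900/1601 = 10.662929.
Sum = 31.958502.
SE = √(31.958502) = 5.65.

5.65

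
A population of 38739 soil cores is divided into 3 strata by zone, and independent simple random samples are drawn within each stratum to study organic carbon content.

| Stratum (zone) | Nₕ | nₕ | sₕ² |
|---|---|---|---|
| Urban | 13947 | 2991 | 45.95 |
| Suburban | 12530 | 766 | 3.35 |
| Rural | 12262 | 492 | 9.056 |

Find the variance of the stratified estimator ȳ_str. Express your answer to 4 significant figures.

0.003764

Var(ȳ_str) = Σₕ Wₕ²(1 − fₕ)sₕ²/nₕ with Wₕ = Nₕ/N, N = 38739.
Urban: Wₕ = 0.36002478; term = 0.36002478²·(1 − 0.21445472)·45.95/2991 = 0.0015642462.
Suburban: Wₕ = 0.32344666; term = 0.32344666²·(1 − 0.06113328)·3.35/766 = 4.2956146 × 10^-4.
Rural: Wₕ = 0.31652856; term = 0.31652856²·(1 − 0.04012396)·9.056/492 = 0.001770159.
Sum = 0.0037639667.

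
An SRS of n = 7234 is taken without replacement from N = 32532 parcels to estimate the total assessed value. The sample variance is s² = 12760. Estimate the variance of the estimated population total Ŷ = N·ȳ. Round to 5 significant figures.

1.4517 × 10^9

Var(Ŷ) = N²·Var(ȳ) = N²·(1 − n/N)·s²/n.
f = 7234/32532 = 0.22236567; Var(ȳ) = 0.77763433·12760/7234 = 1.3716635.
Var(Ŷ) = 32532² · 1.3716635 = 1.451674 × 10^9.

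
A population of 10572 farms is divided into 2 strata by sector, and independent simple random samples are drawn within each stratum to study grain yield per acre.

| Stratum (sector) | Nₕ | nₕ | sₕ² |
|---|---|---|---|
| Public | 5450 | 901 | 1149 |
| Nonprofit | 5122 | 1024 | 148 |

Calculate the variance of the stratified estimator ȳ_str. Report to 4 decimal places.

0.3100

Var(ȳ_str) = Σₕ Wₕ²(1 − fₕ)sₕ²/nₕ with Wₕ = Nₕ/N, N = 10572.
Public: Wₕ = 0.51551267; term = 0.51551267²·(1 − 0.16532110)·1149/901 = 0.28287422.
Nonprofit: Wₕ = 0.48448733; term = 0.48448733²·(1 − 0.19992191)·148/1024 = 0.027143071.
Sum = 0.31001729.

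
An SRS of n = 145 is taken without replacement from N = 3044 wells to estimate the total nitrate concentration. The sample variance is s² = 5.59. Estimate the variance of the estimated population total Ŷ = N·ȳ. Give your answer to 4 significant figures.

340200

Var(Ŷ) = N²·Var(ȳ) = N²·(1 − n/N)·s²/n.
f = 145/3044 = 0.04763469; Var(ȳ) = 0.95236531·5.59/145 = 0.036715325.
Var(Ŷ) = 3044² · 0.036715325 = 340201.85.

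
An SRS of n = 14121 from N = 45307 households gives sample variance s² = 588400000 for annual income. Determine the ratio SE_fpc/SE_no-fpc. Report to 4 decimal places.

f = n/N = 14121/45307 = 0.31167369.
SE_no-fpc = √(s²/n) = 204.12848; SE_fpc = √((1−f)s²/n) = 169.35608.
Ratio = √(1−f) = 0.82965433.

0.8297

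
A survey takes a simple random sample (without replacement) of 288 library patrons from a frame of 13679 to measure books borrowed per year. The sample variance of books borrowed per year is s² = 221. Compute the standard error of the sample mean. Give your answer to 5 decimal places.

0.86672

Under SRS without replacement, Var(ȳ) = (1 − f)·s²/n with f = n/N = 288/13679 = 0.02105417.
Var(ȳ) = (1 − 0.02105417)·221/288 = 0.97894583·0.76736111 = 0.75120496.
SE(ȳ) = √(0.75120496) = 0.86672.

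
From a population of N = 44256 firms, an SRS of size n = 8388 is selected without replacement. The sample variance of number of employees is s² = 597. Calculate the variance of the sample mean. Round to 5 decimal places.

Under SRS without replacement, Var(ȳ) = (1 − f)·s²/n with f = n/N = 8388/44256 = 0.18953362.
Var(ȳ) = (1 − 0.18953362)·597/8388 = 0.81046638·0.071173104 = 0.057683408.

0.05768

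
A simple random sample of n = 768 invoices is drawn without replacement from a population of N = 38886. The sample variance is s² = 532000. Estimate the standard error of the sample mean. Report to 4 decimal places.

26.0582

Under SRS without replacement, Var(ȳ) = (1 − f)·s²/n with f = n/N = 768/38886 = 0.01975004.
Var(ȳ) = (1 − 0.01975004)·532000/768 = 0.98024996·692.70833 = 679.02732.
SE(ȳ) = √(679.02732) = 26.0582.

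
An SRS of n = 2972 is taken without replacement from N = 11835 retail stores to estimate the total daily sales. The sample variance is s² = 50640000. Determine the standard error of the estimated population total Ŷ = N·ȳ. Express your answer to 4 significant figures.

Var(Ŷ) = N²·Var(ȳ) = N²·(1 − n/N)·s²/n.
f = 2972/11835 = 0.25111956; Var(ȳ) = 0.74888044·50640000/2972 = 12760.197.
Var(Ŷ) = 11835² · 12760.197 = 1.7872854 × 10^12.
SE(Ŷ) = √(1.7872854 × 10^12) = 1.337 × 10^6.

1.337 × 10^6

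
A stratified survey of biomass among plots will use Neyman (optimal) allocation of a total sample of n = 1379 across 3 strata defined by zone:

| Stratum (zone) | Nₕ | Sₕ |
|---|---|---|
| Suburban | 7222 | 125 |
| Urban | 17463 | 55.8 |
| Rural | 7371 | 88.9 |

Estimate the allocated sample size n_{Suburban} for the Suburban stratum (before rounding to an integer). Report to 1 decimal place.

491.6

Neyman allocation: nₕ = n·NₕSₕ / Σⱼ NⱼSⱼ.
Σ NⱼSⱼ = 7222·125 + 17463·55.8 + 7371·88.9 = 2.5324673 × 10^6.
n_{Suburban} = 1379·7222·125 / (2.5324673 × 10^6) = 491.6.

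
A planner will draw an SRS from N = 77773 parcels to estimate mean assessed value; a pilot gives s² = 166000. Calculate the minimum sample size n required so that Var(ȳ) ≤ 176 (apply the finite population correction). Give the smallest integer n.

932

Without fpc, n₀ = s²/D = 166000/176 = 943.1818.
With fpc, (1 − n/N)·s²/n ≤ D requires n ≥ n₀/(1 + n₀/N) = 943.1818/(1 + 943.1818/77773) = 931.8805.
Rounding up, n = 932.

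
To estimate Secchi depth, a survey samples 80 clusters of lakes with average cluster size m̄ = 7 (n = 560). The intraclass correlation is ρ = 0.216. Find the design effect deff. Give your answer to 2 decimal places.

2.30

deff = 1 + (7 − 1)·0.216 = 1 + 1.296 = 2.296.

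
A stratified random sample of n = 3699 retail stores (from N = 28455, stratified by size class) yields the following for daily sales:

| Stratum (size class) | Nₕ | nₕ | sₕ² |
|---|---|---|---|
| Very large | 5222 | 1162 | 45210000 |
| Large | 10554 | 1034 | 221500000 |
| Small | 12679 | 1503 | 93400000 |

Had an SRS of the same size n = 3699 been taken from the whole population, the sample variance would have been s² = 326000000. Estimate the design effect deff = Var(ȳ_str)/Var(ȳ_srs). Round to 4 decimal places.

0.5018

Var(ȳ_str) = Σ Wₕ²(1−fₕ)sₕ²/nₕ with Wₕ = Nₕ/28455:
  Very large: (5222/28455)²·(1−1162/5222)·45210000/1162 = 1018.7652
  Large: (10554/28455)²·(1−1034/10554)·221500000/1034 = 26582.147
  Small: (12679/28455)²·(1−1503/12679)·93400000/1503 = 10875.322
  → Var(ȳ_str) = 38476.234.
Var(ȳ_srs) = (1 − 3699/28455)·326000000/3699 = 76675.242.
deff = 38476.234 / 76675.242 = 0.5018.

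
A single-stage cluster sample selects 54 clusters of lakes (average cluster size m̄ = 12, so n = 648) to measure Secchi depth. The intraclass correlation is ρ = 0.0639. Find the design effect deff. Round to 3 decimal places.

deff = 1 + (12 − 1)·0.0639 = 1 + 0.7029 = 1.7029.

1.703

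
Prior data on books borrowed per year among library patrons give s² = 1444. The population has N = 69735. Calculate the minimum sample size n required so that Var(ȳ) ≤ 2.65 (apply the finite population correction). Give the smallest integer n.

Without fpc, n₀ = s²/D = 1444/2.65 = 544.9057.
With fpc, (1 − n/N)·s²/n ≤ D requires n ≥ n₀/(1 + n₀/N) = 544.9057/(1 + 544.9057/69735) = 540.6808.
Rounding up, n = 541.

541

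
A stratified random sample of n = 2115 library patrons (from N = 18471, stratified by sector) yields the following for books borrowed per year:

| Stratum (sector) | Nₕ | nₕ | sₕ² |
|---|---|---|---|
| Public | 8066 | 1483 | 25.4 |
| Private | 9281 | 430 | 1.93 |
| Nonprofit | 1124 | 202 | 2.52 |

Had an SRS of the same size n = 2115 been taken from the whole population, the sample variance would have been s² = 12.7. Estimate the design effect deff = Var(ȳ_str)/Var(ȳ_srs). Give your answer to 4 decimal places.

Var(ȳ_str) = Σ Wₕ²(1−fₕ)sₕ²/nₕ with Wₕ = Nₕ/18471:
  Public: (8066/18471)²·(1−1483/8066)·25.4/1483 = 0.0026655929
  Private: (9281/18471)²·(1−430/9281)·1.93/430 = 0.0010806751
  Nonprofit: (1124/18471)²·(1−202/1124)·2.52/202 = 3.7893576 × 10^-5
  → Var(ȳ_str) = 0.0037841616.
Var(ȳ_srs) = (1 − 2115/18471)·12.7/2115 = 0.0053171638.
deff = 0.0037841616 / 0.0053171638 = 0.7117.

0.7117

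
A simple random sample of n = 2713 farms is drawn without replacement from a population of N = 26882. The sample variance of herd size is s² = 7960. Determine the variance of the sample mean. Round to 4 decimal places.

Under SRS without replacement, Var(ȳ) = (1 − f)·s²/n with f = n/N = 2713/26882 = 0.10092255.
Var(ȳ) = (1 − 0.10092255)·7960/2713 = 0.89907745·2.9340214 = 2.6379125.

2.6379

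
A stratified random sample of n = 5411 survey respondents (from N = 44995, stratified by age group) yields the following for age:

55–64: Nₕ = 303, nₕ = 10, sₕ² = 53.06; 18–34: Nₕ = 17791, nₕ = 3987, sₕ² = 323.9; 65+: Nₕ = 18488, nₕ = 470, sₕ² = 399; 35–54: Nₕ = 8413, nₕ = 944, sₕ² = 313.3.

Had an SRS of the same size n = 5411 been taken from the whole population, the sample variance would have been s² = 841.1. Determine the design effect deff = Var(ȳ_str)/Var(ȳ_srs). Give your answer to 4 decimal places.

Var(ȳ_str) = Σ Wₕ²(1−fₕ)sₕ²/nₕ with Wₕ = Nₕ/44995:
  55–64: (303/44995)²·(1−10/303)·53.06/10 = 2.326746 × 10^-4
  18–34: (17791/44995)²·(1−3987/17791)·323.9/3987 = 0.0098546569
  65+: (18488/44995)²·(1−470/18488)·399/470 = 0.13968283
  35–54: (8413/44995)²·(1−944/8413)·313.3/944 = 0.010300854
  → Var(ȳ_str) = 0.16007102.
Var(ȳ_srs) = (1 − 5411/44995)·841.1/5411 = 0.13674943.
deff = 0.16007102 / 0.13674943 = 1.1705.

1.1705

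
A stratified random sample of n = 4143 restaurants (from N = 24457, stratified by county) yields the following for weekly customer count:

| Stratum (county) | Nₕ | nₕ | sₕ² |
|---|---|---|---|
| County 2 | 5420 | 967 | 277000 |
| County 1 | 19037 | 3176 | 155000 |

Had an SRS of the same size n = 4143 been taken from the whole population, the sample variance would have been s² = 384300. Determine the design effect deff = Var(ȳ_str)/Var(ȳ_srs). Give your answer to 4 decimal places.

Var(ȳ_str) = Σ Wₕ²(1−fₕ)sₕ²/nₕ with Wₕ = Nₕ/24457:
  County 2: (5420/24457)²·(1−967/5420)·277000/967 = 11.558432
  County 1: (19037/24457)²·(1−3176/19037)·155000/3176 = 24.636211
  → Var(ȳ_str) = 36.194643.
Var(ȳ_srs) = (1 − 4143/24457)·384300/4143 = 77.045578.
deff = 36.194643 / 77.045578 = 0.4698.

0.4698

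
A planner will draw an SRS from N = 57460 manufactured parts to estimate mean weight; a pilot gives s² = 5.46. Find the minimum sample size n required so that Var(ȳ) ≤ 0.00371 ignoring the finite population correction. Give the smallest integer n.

Without fpc, n₀ = s²/D = 5.46/0.00371 = 1471.6981.
Rounding up, n = 1472.

1472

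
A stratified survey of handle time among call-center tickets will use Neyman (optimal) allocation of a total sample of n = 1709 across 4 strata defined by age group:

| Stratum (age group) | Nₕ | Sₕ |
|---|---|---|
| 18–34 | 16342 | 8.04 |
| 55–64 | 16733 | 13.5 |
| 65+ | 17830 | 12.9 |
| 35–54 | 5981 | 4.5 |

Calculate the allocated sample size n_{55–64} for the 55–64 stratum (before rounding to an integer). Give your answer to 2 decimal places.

Neyman allocation: nₕ = n·NₕSₕ / Σⱼ NⱼSⱼ.
Σ NⱼSⱼ = 16342·8.04 + 16733·13.5 + 17830·12.9 + 5981·4.5 = 614206.68.
n_{55–64} = 1709·16733·13.5 / 614206.68 = 628.54.

628.54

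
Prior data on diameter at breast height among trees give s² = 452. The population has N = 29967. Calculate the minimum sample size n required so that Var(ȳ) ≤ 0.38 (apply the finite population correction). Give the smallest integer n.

Without fpc, n₀ = s²/D = 452/0.38 = 1189.4737.
With fpc, (1 − n/N)·s²/n ≤ D requires n ≥ n₀/(1 + n₀/N) = 1189.4737/(1 + 1189.4737/29967) = 1144.0627.
Rounding up, n = 1145.

1145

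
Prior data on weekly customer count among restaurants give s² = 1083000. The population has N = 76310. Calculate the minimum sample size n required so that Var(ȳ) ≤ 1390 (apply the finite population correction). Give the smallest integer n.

772

Without fpc, n₀ = s²/D = 1083000/1390 = 779.1367.
With fpc, (1 − n/N)·s²/n ≤ D requires n ≥ n₀/(1 + n₀/N) = 779.1367/(1 + 779.1367/76310) = 771.2620.
Rounding up, n = 772.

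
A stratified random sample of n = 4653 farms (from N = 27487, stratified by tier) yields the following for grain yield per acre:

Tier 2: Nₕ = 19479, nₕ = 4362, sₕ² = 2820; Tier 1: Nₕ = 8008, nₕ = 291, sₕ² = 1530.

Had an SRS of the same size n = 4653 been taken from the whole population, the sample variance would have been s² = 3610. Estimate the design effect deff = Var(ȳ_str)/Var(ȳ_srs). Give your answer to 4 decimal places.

Var(ȳ_str) = Σ Wₕ²(1−fₕ)sₕ²/nₕ with Wₕ = Nₕ/27487:
  Tier 2: (19479/27487)²·(1−4362/19479)·2820/4362 = 0.25196547
  Tier 1: (8008/27487)²·(1−291/8008)·1530/291 = 0.4300474
  → Var(ȳ_str) = 0.68201287.
Var(ȳ_srs) = (1 − 4653/27487)·3610/4653 = 0.64450873.
deff = 0.68201287 / 0.64450873 = 1.0582.

1.0582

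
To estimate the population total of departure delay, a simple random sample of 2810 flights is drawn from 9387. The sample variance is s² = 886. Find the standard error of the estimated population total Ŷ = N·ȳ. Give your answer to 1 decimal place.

Var(Ŷ) = N²·Var(ȳ) = N²·(1 − n/N)·s²/n.
f = 2810/9387 = 0.29935017; Var(ȳ) = 0.70064983·886/2810 = 0.22091664.
Var(Ŷ) = 9387² · 0.22091664 = 1.946624 × 10^7.
SE(Ŷ) = √(1.946624 × 10^7) = 4412.1.

4412.1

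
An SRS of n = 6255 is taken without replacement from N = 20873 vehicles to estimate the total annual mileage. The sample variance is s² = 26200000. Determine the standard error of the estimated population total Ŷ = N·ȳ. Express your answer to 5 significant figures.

Var(Ŷ) = N²·Var(ȳ) = N²·(1 − n/N)·s²/n.
f = 6255/20873 = 0.29966943; Var(ȳ) = 0.70033057·26200000/6255 = 2933.439.
Var(Ŷ) = 20873² · 2933.439 = 1.2780469 × 10^12.
SE(Ŷ) = √(1.2780469 × 10^12) = 1.1305 × 10^6.

1.1305 × 10^6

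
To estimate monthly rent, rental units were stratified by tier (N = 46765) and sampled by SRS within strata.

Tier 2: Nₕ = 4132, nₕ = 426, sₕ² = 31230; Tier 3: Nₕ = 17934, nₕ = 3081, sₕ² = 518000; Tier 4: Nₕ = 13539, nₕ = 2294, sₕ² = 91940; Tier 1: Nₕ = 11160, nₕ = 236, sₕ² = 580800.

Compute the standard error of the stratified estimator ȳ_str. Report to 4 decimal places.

12.6874

Var(ȳ_str) = Σₕ Wₕ²(1 − fₕ)sₕ²/nₕ with Wₕ = Nₕ/N, N = 46765.
Tier 2: Wₕ = 0.08835668; term = 0.08835668²·(1 − 0.10309777)·31230/426 = 0.5133177.
Tier 3: Wₕ = 0.38349193; term = 0.38349193²·(1 − 0.17179659)·518000/3081 = 20.478.
Tier 4: Wₕ = 0.28951139; term = 0.28951139²·(1 − 0.16943644)·91940/2294 = 2.790071.
Tier 1: Wₕ = 0.23864001; term = 0.23864001²·(1 − 0.02114695)·580800/236 = 137.18879.
Sum = 160.97018.
SE = √(160.97018) = 12.6874.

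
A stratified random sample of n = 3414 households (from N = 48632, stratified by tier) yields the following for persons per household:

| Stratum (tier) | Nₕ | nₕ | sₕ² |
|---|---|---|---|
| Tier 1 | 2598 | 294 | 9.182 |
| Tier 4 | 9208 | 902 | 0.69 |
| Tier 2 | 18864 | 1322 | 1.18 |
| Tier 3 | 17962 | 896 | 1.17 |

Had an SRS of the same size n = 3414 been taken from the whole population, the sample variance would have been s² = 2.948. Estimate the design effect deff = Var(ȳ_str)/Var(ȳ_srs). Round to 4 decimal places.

Var(ȳ_str) = Σ Wₕ²(1−fₕ)sₕ²/nₕ with Wₕ = Nₕ/48632:
  Tier 1: (2598/48632)²·(1−294/2598)·9.182/294 = 7.904371 × 10^-5
  Tier 4: (9208/48632)²·(1−902/9208)·0.69/902 = 2.4737484 × 10^-5
  Tier 2: (18864/48632)²·(1−1322/18864)·1.18/1322 = 1.2488756 × 10^-4
  Tier 3: (17962/48632)²·(1−896/17962)·1.17/896 = 1.6924663 × 10^-4
  → Var(ȳ_str) = 3.9791538 × 10^-4.
Var(ȳ_srs) = (1 − 3414/48632)·2.948/3414 = 8.028847 × 10^-4.
deff = (3.9791538 × 10^-4) / (8.028847 × 10^-4) = 0.4956.

0.4956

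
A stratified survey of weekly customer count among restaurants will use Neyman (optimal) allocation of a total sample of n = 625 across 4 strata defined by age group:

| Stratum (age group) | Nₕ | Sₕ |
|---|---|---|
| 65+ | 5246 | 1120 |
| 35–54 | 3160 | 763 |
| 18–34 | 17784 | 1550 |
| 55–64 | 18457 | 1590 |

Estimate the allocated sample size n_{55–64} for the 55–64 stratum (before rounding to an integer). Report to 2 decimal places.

Neyman allocation: nₕ = n·NₕSₕ / Σⱼ NⱼSⱼ.
Σ NⱼSⱼ = 5246·1120 + 3160·763 + 17784·1550 + 18457·1590 = 6.519843 × 10^7.
n_{55–64} = 625·18457·1590 / (6.519843 × 10^7) = 281.32.

281.32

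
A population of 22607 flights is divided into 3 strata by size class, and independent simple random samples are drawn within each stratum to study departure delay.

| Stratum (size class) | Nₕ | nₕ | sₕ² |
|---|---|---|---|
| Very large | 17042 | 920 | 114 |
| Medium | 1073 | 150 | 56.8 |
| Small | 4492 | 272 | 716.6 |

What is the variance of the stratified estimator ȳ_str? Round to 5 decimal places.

Var(ȳ_str) = Σₕ Wₕ²(1 − fₕ)sₕ²/nₕ with Wₕ = Nₕ/N, N = 22607.
Very large: Wₕ = 0.75383731; term = 0.75383731²·(1 − 0.05398427)·114/920 = 0.066614785.
Medium: Wₕ = 0.04746318; term = 0.04746318²·(1 − 0.13979497)·56.8/150 = 7.3379142 × 10^-4.
Small: Wₕ = 0.19869952; term = 0.19869952²·(1 − 0.06055209)·716.6/272 = 0.097717924.
Sum = 0.1650665.

0.16507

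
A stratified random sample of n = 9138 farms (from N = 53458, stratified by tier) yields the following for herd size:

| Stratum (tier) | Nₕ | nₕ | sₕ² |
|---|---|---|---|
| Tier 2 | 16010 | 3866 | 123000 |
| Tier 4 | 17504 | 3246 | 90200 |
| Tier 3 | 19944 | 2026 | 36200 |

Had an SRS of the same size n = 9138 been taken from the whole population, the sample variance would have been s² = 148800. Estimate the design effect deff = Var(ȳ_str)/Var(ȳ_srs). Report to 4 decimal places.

Var(ȳ_str) = Σ Wₕ²(1−fₕ)sₕ²/nₕ with Wₕ = Nₕ/53458:
  Tier 2: (16010/53458)²·(1−3866/16010)·123000/3866 = 2.1645665
  Tier 4: (17504/53458)²·(1−3246/17504)·90200/3246 = 2.4267695
  Tier 3: (19944/53458)²·(1−2026/19944)·36200/2026 = 2.2343207
  → Var(ȳ_str) = 6.8256567.
Var(ȳ_srs) = (1 − 9138/53458)·148800/9138 = 13.500157.
deff = 6.8256567 / 13.500157 = 0.5056.

0.5056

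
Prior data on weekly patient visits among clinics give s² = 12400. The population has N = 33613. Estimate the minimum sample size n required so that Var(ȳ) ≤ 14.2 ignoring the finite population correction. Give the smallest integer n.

Without fpc, n₀ = s²/D = 12400/14.2 = 873.2394.
Rounding up, n = 874.

874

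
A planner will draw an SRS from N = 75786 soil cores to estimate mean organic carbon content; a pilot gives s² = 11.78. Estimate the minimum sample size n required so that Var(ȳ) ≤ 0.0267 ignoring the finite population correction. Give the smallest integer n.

442

Without fpc, n₀ = s²/D = 11.78/0.0267 = 441.1985.
Rounding up, n = 442.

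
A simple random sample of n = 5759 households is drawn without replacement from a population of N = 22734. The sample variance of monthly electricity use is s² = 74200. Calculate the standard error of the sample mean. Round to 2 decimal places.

Under SRS without replacement, Var(ȳ) = (1 − f)·s²/n with f = n/N = 5759/22734 = 0.25332102.
Var(ȳ) = (1 − 0.25332102)·74200/5759 = 0.74667898·12.884181 = 9.6203474.
SE(ȳ) = √(9.6203474) = 3.10.

3.10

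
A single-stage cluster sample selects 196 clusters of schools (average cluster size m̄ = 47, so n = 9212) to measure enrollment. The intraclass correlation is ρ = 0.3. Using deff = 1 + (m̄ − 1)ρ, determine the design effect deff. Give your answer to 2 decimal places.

14.80

deff = 1 + (47 − 1)·0.3 = 1 + 13.8 = 14.8.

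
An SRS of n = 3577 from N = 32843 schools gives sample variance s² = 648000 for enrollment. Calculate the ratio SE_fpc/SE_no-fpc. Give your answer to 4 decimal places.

f = n/N = 3577/32843 = 0.10891210.
SE_no-fpc = √(s²/n) = 13.459472; SE_fpc = √((1−f)s²/n) = 12.705399.
Ratio = √(1−f) = 0.94397452.

0.9440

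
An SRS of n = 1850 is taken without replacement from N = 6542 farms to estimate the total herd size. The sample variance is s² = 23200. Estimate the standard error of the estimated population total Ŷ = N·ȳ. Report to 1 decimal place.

Var(Ŷ) = N²·Var(ȳ) = N²·(1 − n/N)·s²/n.
f = 1850/6542 = 0.28278814; Var(ȳ) = 0.71721186·23200/1850 = 8.9942244.
Var(Ŷ) = 6542² · 8.9942244 = 3.8493269 × 10^8.
SE(Ŷ) = √(3.8493269 × 10^8) = 19619.7.

19619.7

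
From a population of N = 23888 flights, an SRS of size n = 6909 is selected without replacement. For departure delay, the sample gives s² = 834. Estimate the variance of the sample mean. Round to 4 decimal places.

0.0858

Under SRS without replacement, Var(ȳ) = (1 − f)·s²/n with f = n/N = 6909/23888 = 0.28922472.
Var(ȳ) = (1 − 0.28922472)·834/6909 = 0.71077528·0.12071211 = 0.085799188.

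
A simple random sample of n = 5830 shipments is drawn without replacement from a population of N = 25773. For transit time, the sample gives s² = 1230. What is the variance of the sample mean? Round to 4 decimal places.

0.1633

Under SRS without replacement, Var(ȳ) = (1 − f)·s²/n with f = n/N = 5830/25773 = 0.22620572.
Var(ȳ) = (1 − 0.22620572)·1230/5830 = 0.77379428·0.2109777 = 0.16325334.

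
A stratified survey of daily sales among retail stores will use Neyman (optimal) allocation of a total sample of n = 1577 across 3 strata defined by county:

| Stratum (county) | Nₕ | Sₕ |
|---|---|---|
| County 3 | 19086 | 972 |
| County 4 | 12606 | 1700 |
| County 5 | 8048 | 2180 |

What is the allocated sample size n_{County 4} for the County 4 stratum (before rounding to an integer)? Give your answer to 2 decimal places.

587.48

Neyman allocation: nₕ = n·NₕSₕ / Σⱼ NⱼSⱼ.
Σ NⱼSⱼ = 19086·972 + 12606·1700 + 8048·2180 = 5.7526432 × 10^7.
n_{County 4} = 1577·12606·1700 / (5.7526432 × 10^7) = 587.48.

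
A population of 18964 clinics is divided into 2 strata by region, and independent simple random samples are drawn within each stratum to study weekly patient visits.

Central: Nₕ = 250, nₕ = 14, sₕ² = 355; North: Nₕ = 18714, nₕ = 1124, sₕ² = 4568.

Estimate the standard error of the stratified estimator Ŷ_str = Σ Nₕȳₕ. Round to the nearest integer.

36596

Var(Ŷ_str) = Σₕ Nₕ²(1 − fₕ)sₕ²/nₕ.
Central: 250²·(1 − 14/250)·355/14 = 1.4960714 × 10^6.
North: 18714²·(1 − 1124/18714)·4568/1124 = 1.3378033 × 10^9.
Sum = 1.3392994 × 10^9.
SE = √(1.3392994 × 10^9) = 36596.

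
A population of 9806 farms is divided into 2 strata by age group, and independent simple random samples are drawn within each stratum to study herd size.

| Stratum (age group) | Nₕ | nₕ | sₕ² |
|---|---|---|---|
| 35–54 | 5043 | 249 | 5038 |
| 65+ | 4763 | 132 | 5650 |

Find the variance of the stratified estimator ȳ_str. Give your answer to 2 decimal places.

14.91

Var(ȳ_str) = Σₕ Wₕ²(1 − fₕ)sₕ²/nₕ with Wₕ = Nₕ/N, N = 9806.
35–54: Wₕ = 0.51427697; term = 0.51427697²·(1 − 0.04937537)·5038/249 = 5.0870035.
65+: Wₕ = 0.48572303; term = 0.48572303²·(1 − 0.02771363)·5650/132 = 9.8185216.
Sum = 14.905525.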